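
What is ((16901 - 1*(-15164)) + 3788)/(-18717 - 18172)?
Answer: -969/997 ≈ -0.97192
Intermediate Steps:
((16901 - 1*(-15164)) + 3788)/(-18717 - 18172) = ((16901 + 15164) + 3788)/(-36889) = (32065 + 3788)*(-1/36889) = 35853*(-1/36889) = -969/997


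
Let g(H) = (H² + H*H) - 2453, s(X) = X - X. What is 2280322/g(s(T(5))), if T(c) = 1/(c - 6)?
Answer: -207302/223 ≈ -929.61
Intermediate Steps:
T(c) = 1/(-6 + c)
s(X) = 0
g(H) = -2453 + 2*H² (g(H) = (H² + H²) - 2453 = 2*H² - 2453 = -2453 + 2*H²)
2280322/g(s(T(5))) = 2280322/(-2453 + 2*0²) = 2280322/(-2453 + 2*0) = 2280322/(-2453 + 0) = 2280322/(-2453) = 2280322*(-1/2453) = -207302/223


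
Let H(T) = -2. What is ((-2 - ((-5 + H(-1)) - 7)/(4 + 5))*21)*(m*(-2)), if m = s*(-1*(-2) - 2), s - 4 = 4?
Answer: 0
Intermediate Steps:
s = 8 (s = 4 + 4 = 8)
m = 0 (m = 8*(-1*(-2) - 2) = 8*(2 - 2) = 8*0 = 0)
((-2 - ((-5 + H(-1)) - 7)/(4 + 5))*21)*(m*(-2)) = ((-2 - ((-5 - 2) - 7)/(4 + 5))*21)*(0*(-2)) = ((-2 - (-7 - 7)/9)*21)*0 = ((-2 - (-14)/9)*21)*0 = ((-2 - 1*(-14/9))*21)*0 = ((-2 + 14/9)*21)*0 = -4/9*21*0 = -28/3*0 = 0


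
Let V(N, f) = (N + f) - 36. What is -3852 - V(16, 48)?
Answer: -3880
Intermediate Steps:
V(N, f) = -36 + N + f
-3852 - V(16, 48) = -3852 - (-36 + 16 + 48) = -3852 - 1*28 = -3852 - 28 = -3880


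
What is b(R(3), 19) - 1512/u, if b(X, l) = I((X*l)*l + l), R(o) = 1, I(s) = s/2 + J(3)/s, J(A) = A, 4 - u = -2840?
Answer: 5688077/30020 ≈ 189.48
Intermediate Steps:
u = 2844 (u = 4 - 1*(-2840) = 4 + 2840 = 2844)
I(s) = s/2 + 3/s
b(X, l) = l/2 + 3/(l + X*l²) + X*l²/2 (b(X, l) = ((X*l)*l + l)/2 + 3/((X*l)*l + l) = (X*l² + l)/2 + 3/(X*l² + l) = (l + X*l²)/2 + 3/(l + X*l²) = (l/2 + X*l²/2) + 3/(l + X*l²) = l/2 + 3/(l + X*l²) + X*l²/2)
b(R(3), 19) - 1512/u = (½)*(6 + 19²*(1 + 1*19)²)/(19*(1 + 1*19)) - 1512/2844 = (½)*(1/19)*(6 + 361*(1 + 19)²)/(1 + 19) - 1512*1/2844 = (½)*(1/19)*(6 + 361*20²)/20 - 42/79 = (½)*(1/19)*(1/20)*(6 + 361*400) - 42/79 = (½)*(1/19)*(1/20)*(6 + 144400) - 42/79 = (½)*(1/19)*(1/20)*144406 - 42/79 = 72203/380 - 42/79 = 5688077/30020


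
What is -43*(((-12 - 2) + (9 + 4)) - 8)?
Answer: 387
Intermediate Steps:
-43*(((-12 - 2) + (9 + 4)) - 8) = -43*((-14 + 13) - 8) = -43*(-1 - 8) = -43*(-9) = 387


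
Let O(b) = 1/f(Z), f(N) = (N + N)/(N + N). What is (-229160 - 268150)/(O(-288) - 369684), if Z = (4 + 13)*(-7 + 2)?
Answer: 497310/369683 ≈ 1.3452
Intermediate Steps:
Z = -85 (Z = 17*(-5) = -85)
f(N) = 1 (f(N) = (2*N)/((2*N)) = (2*N)*(1/(2*N)) = 1)
O(b) = 1 (O(b) = 1/1 = 1)
(-229160 - 268150)/(O(-288) - 369684) = (-229160 - 268150)/(1 - 369684) = -497310/(-369683) = -497310*(-1/369683) = 497310/369683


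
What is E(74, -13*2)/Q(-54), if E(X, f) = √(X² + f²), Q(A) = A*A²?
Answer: -√1538/78732 ≈ -0.00049811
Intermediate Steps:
Q(A) = A³
E(74, -13*2)/Q(-54) = √(74² + (-13*2)²)/((-54)³) = √(5476 + (-26)²)/(-157464) = √(5476 + 676)*(-1/157464) = √6152*(-1/157464) = (2*√1538)*(-1/157464) = -√1538/78732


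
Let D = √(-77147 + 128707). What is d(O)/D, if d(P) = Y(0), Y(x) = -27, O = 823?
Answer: -27*√12890/25780 ≈ -0.11891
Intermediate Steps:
d(P) = -27
D = 2*√12890 (D = √51560 = 2*√12890 ≈ 227.07)
d(O)/D = -27*√12890/25780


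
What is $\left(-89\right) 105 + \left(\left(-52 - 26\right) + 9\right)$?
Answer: $-9414$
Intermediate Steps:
$\left(-89\right) 105 + \left(\left(-52 - 26\right) + 9\right) = -9345 + \left(-78 + 9\right) = -9345 - 69 = -9414$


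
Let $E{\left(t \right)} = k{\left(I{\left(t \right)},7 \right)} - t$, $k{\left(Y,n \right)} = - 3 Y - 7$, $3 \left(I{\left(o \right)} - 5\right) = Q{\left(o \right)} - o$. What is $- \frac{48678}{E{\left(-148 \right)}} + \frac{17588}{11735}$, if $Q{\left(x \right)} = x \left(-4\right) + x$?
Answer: $\frac{289716169}{2734255} \approx 105.96$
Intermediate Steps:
$Q{\left(x \right)} = - 3 x$ ($Q{\left(x \right)} = - 4 x + x = - 3 x$)
$I{\left(o \right)} = 5 - \frac{4 o}{3}$ ($I{\left(o \right)} = 5 + \frac{- 3 o - o}{3} = 5 + \frac{\left(-4\right) o}{3} = 5 - \frac{4 o}{3}$)
$k{\left(Y,n \right)} = -7 - 3 Y$
$E{\left(t \right)} = -22 + 3 t$ ($E{\left(t \right)} = \left(-7 - 3 \left(5 - \frac{4 t}{3}\right)\right) - t = \left(-7 + \left(-15 + 4 t\right)\right) - t = \left(-22 + 4 t\right) - t = -22 + 3 t$)
$- \frac{48678}{E{\left(-148 \right)}} + \frac{17588}{11735} = - \frac{48678}{-22 + 3 \left(-148\right)} + \frac{17588}{11735} = - \frac{48678}{-22 - 444} + 17588 \cdot \frac{1}{11735} = - \frac{48678}{-466} + \frac{17588}{11735} = \left(-48678\right) \left(- \frac{1}{466}\right) + \frac{17588}{11735} = \frac{24339}{233} + \frac{17588}{11735} = \frac{289716169}{2734255}$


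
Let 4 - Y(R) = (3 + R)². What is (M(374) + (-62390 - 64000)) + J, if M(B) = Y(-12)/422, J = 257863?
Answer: 55481529/422 ≈ 1.3147e+5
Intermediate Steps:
Y(R) = 4 - (3 + R)²
M(B) = -77/422 (M(B) = (4 - (3 - 12)²)/422 = (4 - 1*(-9)²)*(1/422) = (4 - 1*81)*(1/422) = (4 - 81)*(1/422) = -77*1/422 = -77/422)
(M(374) + (-62390 - 64000)) + J = (-77/422 + (-62390 - 64000)) + 257863 = (-77/422 - 126390) + 257863 = -53336657/422 + 257863 = 55481529/422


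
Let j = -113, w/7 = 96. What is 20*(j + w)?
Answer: 11180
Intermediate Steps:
w = 672 (w = 7*96 = 672)
20*(j + w) = 20*(-113 + 672) = 20*559 = 11180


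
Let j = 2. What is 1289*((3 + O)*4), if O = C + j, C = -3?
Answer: 10312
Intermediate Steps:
O = -1 (O = -3 + 2 = -1)
1289*((3 + O)*4) = 1289*((3 - 1)*4) = 1289*(2*4) = 1289*8 = 10312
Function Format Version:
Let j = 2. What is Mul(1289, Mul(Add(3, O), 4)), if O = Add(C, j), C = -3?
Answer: 10312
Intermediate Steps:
O = -1 (O = Add(-3, 2) = -1)
Mul(1289, Mul(Add(3, O), 4)) = Mul(1289, Mul(Add(3, -1), 4)) = Mul(1289, Mul(2, 4)) = Mul(1289, 8) = 10312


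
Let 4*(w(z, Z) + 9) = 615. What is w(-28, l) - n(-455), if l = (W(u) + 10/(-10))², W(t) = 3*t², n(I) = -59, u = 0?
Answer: 815/4 ≈ 203.75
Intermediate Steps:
l = 1 (l = (3*0² + 10/(-10))² = (3*0 + 10*(-⅒))² = (0 - 1)² = (-1)² = 1)
w(z, Z) = 579/4 (w(z, Z) = -9 + (¼)*615 = -9 + 615/4 = 579/4)
w(-28, l) - n(-455) = 579/4 - 1*(-59) = 579/4 + 59 = 815/4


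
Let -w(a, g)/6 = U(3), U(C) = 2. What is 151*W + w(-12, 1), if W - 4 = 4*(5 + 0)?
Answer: 3612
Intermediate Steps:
w(a, g) = -12 (w(a, g) = -6*2 = -12)
W = 24 (W = 4 + 4*(5 + 0) = 4 + 4*5 = 4 + 20 = 24)
151*W + w(-12, 1) = 151*24 - 12 = 3624 - 12 = 3612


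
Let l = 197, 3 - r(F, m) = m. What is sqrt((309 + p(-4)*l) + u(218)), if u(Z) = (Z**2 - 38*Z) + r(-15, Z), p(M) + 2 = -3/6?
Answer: sqrt(155366)/2 ≈ 197.08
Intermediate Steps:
r(F, m) = 3 - m
p(M) = -5/2 (p(M) = -2 - 3/6 = -2 - 3*1/6 = -2 - 1/2 = -5/2)
u(Z) = 3 + Z**2 - 39*Z (u(Z) = (Z**2 - 38*Z) + (3 - Z) = 3 + Z**2 - 39*Z)
sqrt((309 + p(-4)*l) + u(218)) = sqrt((309 - 5/2*197) + (3 + 218**2 - 39*218)) = sqrt((309 - 985/2) + (3 + 47524 - 8502)) = sqrt(-367/2 + 39025) = sqrt(77683/2) = sqrt(155366)/2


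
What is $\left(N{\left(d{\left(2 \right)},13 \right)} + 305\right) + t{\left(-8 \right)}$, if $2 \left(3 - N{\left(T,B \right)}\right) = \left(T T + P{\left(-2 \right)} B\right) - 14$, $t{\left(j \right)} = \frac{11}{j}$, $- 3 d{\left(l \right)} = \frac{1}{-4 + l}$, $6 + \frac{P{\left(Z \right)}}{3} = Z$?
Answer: $\frac{8453}{18} \approx 469.61$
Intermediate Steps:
$P{\left(Z \right)} = -18 + 3 Z$
$d{\left(l \right)} = - \frac{1}{3 \left(-4 + l\right)}$
$N{\left(T,B \right)} = 10 + 12 B - \frac{T^{2}}{2}$ ($N{\left(T,B \right)} = 3 - \frac{\left(T T + \left(-18 + 3 \left(-2\right)\right) B\right) - 14}{2} = 3 - \frac{\left(T^{2} + \left(-18 - 6\right) B\right) - 14}{2} = 3 - \frac{\left(T^{2} - 24 B\right) - 14}{2} = 3 - \frac{-14 + T^{2} - 24 B}{2} = 3 + \left(7 + 12 B - \frac{T^{2}}{2}\right) = 10 + 12 B - \frac{T^{2}}{2}$)
$\left(N{\left(d{\left(2 \right)},13 \right)} + 305\right) + t{\left(-8 \right)} = \left(\left(10 + 12 \cdot 13 - \frac{\left(- \frac{1}{-12 + 3 \cdot 2}\right)^{2}}{2}\right) + 305\right) + \frac{11}{-8} = \left(\left(10 + 156 - \frac{\left(- \frac{1}{-12 + 6}\right)^{2}}{2}\right) + 305\right) + 11 \left(- \frac{1}{8}\right) = \left(\left(10 + 156 - \frac{\left(- \frac{1}{-6}\right)^{2}}{2}\right) + 305\right) - \frac{11}{8} = \left(\left(10 + 156 - \frac{\left(\left(-1\right) \left(- \frac{1}{6}\right)\right)^{2}}{2}\right) + 305\right) - \frac{11}{8} = \left(\left(10 + 156 - \frac{1}{2 \cdot 36}\right) + 305\right) - \frac{11}{8} = \left(\left(10 + 156 - \frac{1}{72}\right) + 305\right) - \frac{11}{8} = \left(\frac{11951}{72} + 305\right) - \frac{11}{8} = \frac{33911}{72} - \frac{11}{8} = \frac{8453}{18}$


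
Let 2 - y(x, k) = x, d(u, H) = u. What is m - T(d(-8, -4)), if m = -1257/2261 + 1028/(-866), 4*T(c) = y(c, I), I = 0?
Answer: -8307935/1958026 ≈ -4.2430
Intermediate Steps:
y(x, k) = 2 - x
T(c) = ½ - c/4 (T(c) = (2 - c)/4 = ½ - c/4)
m = -1706435/979013 (m = -1257*1/2261 + 1028*(-1/866) = -1257/2261 - 514/433 = -1706435/979013 ≈ -1.7430)
m - T(d(-8, -4)) = -1706435/979013 - (½ - ¼*(-8)) = -1706435/979013 - (½ + 2) = -1706435/979013 - 1*5/2 = -1706435/979013 - 5/2 = -8307935/1958026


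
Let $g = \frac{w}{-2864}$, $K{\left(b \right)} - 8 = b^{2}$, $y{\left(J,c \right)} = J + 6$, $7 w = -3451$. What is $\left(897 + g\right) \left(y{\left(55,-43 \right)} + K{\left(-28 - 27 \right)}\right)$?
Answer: $\frac{3975018047}{1432} \approx 2.7759 \cdot 10^{6}$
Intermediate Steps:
$w = -493$ ($w = \frac{1}{7} \left(-3451\right) = -493$)
$y{\left(J,c \right)} = 6 + J$
$K{\left(b \right)} = 8 + b^{2}$
$g = \frac{493}{2864}$ ($g = - \frac{493}{-2864} = \left(-493\right) \left(- \frac{1}{2864}\right) = \frac{493}{2864} \approx 0.17214$)
$\left(897 + g\right) \left(y{\left(55,-43 \right)} + K{\left(-28 - 27 \right)}\right) = \left(897 + \frac{493}{2864}\right) \left(\left(6 + 55\right) + \left(8 + \left(-28 - 27\right)^{2}\right)\right) = \frac{2569501 \left(61 + \left(8 + \left(-55\right)^{2}\right)\right)}{2864} = \frac{2569501 \left(61 + \left(8 + 3025\right)\right)}{2864} = \frac{2569501 \left(61 + 3033\right)}{2864} = \frac{2569501}{2864} \cdot 3094 = \frac{3975018047}{1432}$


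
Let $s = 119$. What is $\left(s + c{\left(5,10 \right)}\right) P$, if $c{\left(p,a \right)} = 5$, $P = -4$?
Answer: $-496$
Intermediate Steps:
$\left(s + c{\left(5,10 \right)}\right) P = \left(119 + 5\right) \left(-4\right) = 124 \left(-4\right) = -496$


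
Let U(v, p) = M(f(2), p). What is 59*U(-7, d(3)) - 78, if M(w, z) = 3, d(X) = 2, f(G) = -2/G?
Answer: 99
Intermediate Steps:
U(v, p) = 3
59*U(-7, d(3)) - 78 = 59*3 - 78 = 177 - 78 = 99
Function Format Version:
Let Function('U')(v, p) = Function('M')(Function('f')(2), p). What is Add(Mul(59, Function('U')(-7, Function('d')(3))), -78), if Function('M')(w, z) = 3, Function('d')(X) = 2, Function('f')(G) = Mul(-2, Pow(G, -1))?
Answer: 99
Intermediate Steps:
Function('U')(v, p) = 3
Add(Mul(59, Function('U')(-7, Function('d')(3))), -78) = Add(Mul(59, 3), -78) = Add(177, -78) = 99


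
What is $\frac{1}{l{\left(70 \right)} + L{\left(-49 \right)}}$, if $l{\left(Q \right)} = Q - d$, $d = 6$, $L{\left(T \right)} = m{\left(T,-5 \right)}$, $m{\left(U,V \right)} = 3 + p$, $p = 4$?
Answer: $\frac{1}{71} \approx 0.014085$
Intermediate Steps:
$m{\left(U,V \right)} = 7$ ($m{\left(U,V \right)} = 3 + 4 = 7$)
$L{\left(T \right)} = 7$
$l{\left(Q \right)} = -6 + Q$ ($l{\left(Q \right)} = Q - 6 = -6 + Q$)
$\frac{1}{l{\left(70 \right)} + L{\left(-49 \right)}} = \frac{1}{\left(-6 + 70\right) + 7} = \frac{1}{64 + 7} = \frac{1}{71}$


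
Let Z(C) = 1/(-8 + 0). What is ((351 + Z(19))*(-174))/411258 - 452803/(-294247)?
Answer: 224339219691/161348576968 ≈ 1.3904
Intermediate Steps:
Z(C) = -⅛ (Z(C) = 1/(-8) = -⅛)
((351 + Z(19))*(-174))/411258 - 452803/(-294247) = ((351 - ⅛)*(-174))/411258 - 452803/(-294247) = ((2807/8)*(-174))*(1/411258) - 452803*(-1/294247) = -244209/4*1/411258 + 452803/294247 = -81403/548344 + 452803/294247 = 224339219691/161348576968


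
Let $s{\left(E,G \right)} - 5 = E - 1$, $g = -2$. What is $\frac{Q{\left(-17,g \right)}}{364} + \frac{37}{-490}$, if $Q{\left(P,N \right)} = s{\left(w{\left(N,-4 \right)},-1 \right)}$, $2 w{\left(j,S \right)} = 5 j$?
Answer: $- \frac{997}{12740} \approx -0.078257$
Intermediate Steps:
$w{\left(j,S \right)} = \frac{5 j}{2}$
$s{\left(E,G \right)} = 4 + E$ ($s{\left(E,G \right)} = 5 + \left(E - 1\right) = 5 + \left(-1 + E\right) = 4 + E$)
$Q{\left(P,N \right)} = 4 + \frac{5 N}{2}$
$\frac{Q{\left(-17,g \right)}}{364} + \frac{37}{-490} = \frac{4 + \frac{5}{2} \left(-2\right)}{364} + \frac{37}{-490} = \left(4 - 5\right) \frac{1}{364} + 37 \left(- \frac{1}{490}\right) = \left(-1\right) \frac{1}{364} - \frac{37}{490} = - \frac{1}{364} - \frac{37}{490} = - \frac{997}{12740}$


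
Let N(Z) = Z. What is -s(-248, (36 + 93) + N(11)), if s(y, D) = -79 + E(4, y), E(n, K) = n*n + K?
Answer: 311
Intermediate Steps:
E(n, K) = K + n**2 (E(n, K) = n**2 + K = K + n**2)
s(y, D) = -63 + y (s(y, D) = -79 + (y + 4**2) = -79 + (y + 16) = -79 + (16 + y) = -63 + y)
-s(-248, (36 + 93) + N(11)) = -(-63 - 248) = -1*(-311) = 311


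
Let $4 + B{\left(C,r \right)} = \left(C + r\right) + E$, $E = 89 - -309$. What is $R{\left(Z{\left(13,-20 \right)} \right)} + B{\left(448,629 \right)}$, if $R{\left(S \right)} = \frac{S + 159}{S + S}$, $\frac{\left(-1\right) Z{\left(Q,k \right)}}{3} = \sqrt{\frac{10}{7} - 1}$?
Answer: $\frac{2943}{2} - \frac{53 \sqrt{21}}{6} \approx 1431.0$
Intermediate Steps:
$Z{\left(Q,k \right)} = - \frac{3 \sqrt{21}}{7}$ ($Z{\left(Q,k \right)} = - 3 \sqrt{\frac{10}{7} - 1} = - 3 \sqrt{\frac{3}{7}} = - 3 \frac{\sqrt{21}}{7} = - \frac{3 \sqrt{21}}{7}$)
$E = 398$ ($E = 89 + 309 = 398$)
$R{\left(S \right)} = \frac{159 + S}{2 S}$
$B{\left(C,r \right)} = 394 + C + r$ ($B{\left(C,r \right)} = -4 + \left(\left(C + r\right) + 398\right) = -4 + \left(398 + C + r\right) = 394 + C + r$)
$R{\left(Z{\left(13,-20 \right)} \right)} + B{\left(448,629 \right)} = \frac{159 - \frac{3 \sqrt{21}}{7}}{2 \left(- \frac{3 \sqrt{21}}{7}\right)} + \left(394 + 448 + 629\right) = \frac{- \frac{\sqrt{21}}{9} \left(159 - \frac{3 \sqrt{21}}{7}\right)}{2} + 1471 = - \frac{\sqrt{21} \left(159 - \frac{3 \sqrt{21}}{7}\right)}{18} + 1471 = 1471 - \frac{\sqrt{21} \left(159 - \frac{3 \sqrt{21}}{7}\right)}{18}$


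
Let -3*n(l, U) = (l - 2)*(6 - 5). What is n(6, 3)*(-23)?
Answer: 92/3 ≈ 30.667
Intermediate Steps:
n(l, U) = ⅔ - l/3 (n(l, U) = -(l - 2)*(6 - 5)/3 = -(-2 + l)/3 = ⅔ - l/3)
n(6, 3)*(-23) = (⅔ - ⅓*6)*(-23) = (⅔ - 2)*(-23) = -4/3*(-23) = 92/3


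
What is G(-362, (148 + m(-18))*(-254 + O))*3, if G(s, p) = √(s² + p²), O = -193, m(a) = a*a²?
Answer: 6*√1613850132637 ≈ 7.6222e+6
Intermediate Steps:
m(a) = a³
G(s, p) = √(p² + s²)
G(-362, (148 + m(-18))*(-254 + O))*3 = √(((148 + (-18)³)*(-254 - 193))² + (-362)²)*3 = √(((148 - 5832)*(-447))² + 131044)*3 = √((-5684*(-447))² + 131044)*3 = √(2540748² + 131044)*3 = √(6455400399504 + 131044)*3 = √6455400530548*3 = (2*√1613850132637)*3 = 6*√1613850132637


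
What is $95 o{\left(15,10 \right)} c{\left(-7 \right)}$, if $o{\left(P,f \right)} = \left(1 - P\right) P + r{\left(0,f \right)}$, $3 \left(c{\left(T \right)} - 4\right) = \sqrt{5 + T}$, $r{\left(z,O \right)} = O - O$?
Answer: $-79800 - 6650 i \sqrt{2} \approx -79800.0 - 9404.5 i$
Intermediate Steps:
$r{\left(z,O \right)} = 0$
$c{\left(T \right)} = 4 + \frac{\sqrt{5 + T}}{3}$
$o{\left(P,f \right)} = P \left(1 - P\right)$ ($o{\left(P,f \right)} = \left(1 - P\right) P + 0 = P \left(1 - P\right) + 0 = P \left(1 - P\right)$)
$95 o{\left(15,10 \right)} c{\left(-7 \right)} = 95 \cdot 15 \left(1 - 15\right) \left(4 + \frac{\sqrt{5 - 7}}{3}\right) = 95 \cdot 15 \left(1 - 15\right) \left(4 + \frac{\sqrt{-2}}{3}\right) = 95 \cdot 15 \left(-14\right) \left(4 + \frac{i \sqrt{2}}{3}\right) = 95 \left(-210\right) \left(4 + \frac{i \sqrt{2}}{3}\right) = - 19950 \left(4 + \frac{i \sqrt{2}}{3}\right) = -79800 - 6650 i \sqrt{2}$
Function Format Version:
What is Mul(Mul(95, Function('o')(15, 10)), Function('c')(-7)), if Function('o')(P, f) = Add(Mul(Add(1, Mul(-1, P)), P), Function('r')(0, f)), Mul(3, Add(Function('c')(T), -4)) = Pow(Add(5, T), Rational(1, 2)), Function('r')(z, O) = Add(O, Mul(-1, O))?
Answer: Add(-79800, Mul(-6650, I, Pow(2, Rational(1, 2)))) ≈ Add(-79800., Mul(-9404.5, I))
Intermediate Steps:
Function('r')(z, O) = 0
Function('c')(T) = Add(4, Mul(Rational(1, 3), Pow(Add(5, T), Rational(1, 2))))
Function('o')(P, f) = Mul(P, Add(1, Mul(-1, P))) (Function('o')(P, f) = Add(Mul(Add(1, Mul(-1, P)), P), 0) = Add(Mul(P, Add(1, Mul(-1, P))), 0) = Mul(P, Add(1, Mul(-1, P))))
Mul(Mul(95, Function('o')(15, 10)), Function('c')(-7)) = Mul(Mul(95, Mul(15, Add(1, Mul(-1, 15)))), Add(4, Mul(Rational(1, 3), Pow(Add(5, -7), Rational(1, 2))))) = Mul(Mul(95, Mul(15, Add(1, -15))), Add(4, Mul(Rational(1, 3), Pow(-2, Rational(1, 2))))) = Mul(Mul(95, Mul(15, -14)), Add(4, Mul(Rational(1, 3), Mul(I, Pow(2, Rational(1, 2)))))) = Mul(Mul(95, -210), Add(4, Mul(Rational(1, 3), I, Pow(2, Rational(1, 2))))) = Mul(-19950, Add(4, Mul(Rational(1, 3), I, Pow(2, Rational(1, 2))))) = Add(-79800, Mul(-6650, I, Pow(2, Rational(1, 2))))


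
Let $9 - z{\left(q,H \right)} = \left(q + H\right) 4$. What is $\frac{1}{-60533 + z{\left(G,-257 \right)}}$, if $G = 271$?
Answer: $- \frac{1}{60580} \approx -1.6507 \cdot 10^{-5}$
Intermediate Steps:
$z{\left(q,H \right)} = 9 - 4 H - 4 q$ ($z{\left(q,H \right)} = 9 - \left(q + H\right) 4 = 9 - \left(H + q\right) 4 = 9 - \left(4 H + 4 q\right) = 9 - 4 H - 4 q$)
$\frac{1}{-60533 + z{\left(G,-257 \right)}} = \frac{1}{-60533 - 47} = \frac{1}{-60580} = - \frac{1}{60580}$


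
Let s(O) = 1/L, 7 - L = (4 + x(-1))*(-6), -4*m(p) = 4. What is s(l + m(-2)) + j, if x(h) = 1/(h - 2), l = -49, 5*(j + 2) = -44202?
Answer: -1282143/145 ≈ -8842.4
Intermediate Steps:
m(p) = -1 (m(p) = -¼*4 = -1)
j = -44212/5 (j = -2 + (⅕)*(-44202) = -2 - 44202/5 = -44212/5 ≈ -8842.4)
x(h) = 1/(-2 + h)
L = 29 (L = 7 - (4 + 1/(-2 - 1))*(-6) = 7 - (4 + 1/(-3))*(-6) = 7 - (4 - ⅓)*(-6) = 7 - 11*(-6)/3 = 7 - 1*(-22) = 7 + 22 = 29)
s(O) = 1/29
s(l + m(-2)) + j = 1/29 - 44212/5 = -1282143/145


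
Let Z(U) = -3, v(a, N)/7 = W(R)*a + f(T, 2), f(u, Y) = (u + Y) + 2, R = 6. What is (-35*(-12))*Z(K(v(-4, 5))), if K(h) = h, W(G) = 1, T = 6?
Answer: -1260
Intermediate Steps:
f(u, Y) = 2 + Y + u (f(u, Y) = (Y + u) + 2 = 2 + Y + u)
v(a, N) = 70 + 7*a (v(a, N) = 7*(1*a + (2 + 2 + 6)) = 7*(a + 10) = 7*(10 + a) = 70 + 7*a)
(-35*(-12))*Z(K(v(-4, 5))) = -35*(-12)*(-3) = 420*(-3) = -1260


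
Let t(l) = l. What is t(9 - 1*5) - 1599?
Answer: -1595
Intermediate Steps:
t(9 - 1*5) - 1599 = (9 - 1*5) - 1599 = (9 - 5) - 1599 = 4 - 1599 = -1595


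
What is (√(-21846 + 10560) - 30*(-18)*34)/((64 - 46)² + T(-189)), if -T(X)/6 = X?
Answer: 340/27 + I*√1254/486 ≈ 12.593 + 0.072864*I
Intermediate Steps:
T(X) = -6*X
(√(-21846 + 10560) - 30*(-18)*34)/((64 - 46)² + T(-189)) = (√(-21846 + 10560) - 30*(-18)*34)/((64 - 46)² - 6*(-189)) = (√(-11286) + 540*34)/(18² + 1134) = (3*I*√1254 + 18360)/(324 + 1134) = (18360 + 3*I*√1254)/1458 = (18360 + 3*I*√1254)*(1/1458) = 340/27 + I*√1254/486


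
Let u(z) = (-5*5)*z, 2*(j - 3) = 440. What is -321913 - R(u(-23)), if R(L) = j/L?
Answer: -185100198/575 ≈ -3.2191e+5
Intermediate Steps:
j = 223 (j = 3 + (½)*440 = 3 + 220 = 223)
u(z) = -25*z
R(L) = 223/L
-321913 - R(u(-23)) = -321913 - 223/((-25*(-23))) = -321913 - 223/575 = -185100198/575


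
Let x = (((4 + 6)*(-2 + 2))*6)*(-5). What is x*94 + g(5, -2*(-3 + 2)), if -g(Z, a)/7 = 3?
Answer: -21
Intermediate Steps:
g(Z, a) = -21 (g(Z, a) = -7*3 = -21)
x = 0 (x = ((10*0)*6)*(-5) = (0*6)*(-5) = 0*(-5) = 0)
x*94 + g(5, -2*(-3 + 2)) = 0*94 - 21 = 0 - 21 = -21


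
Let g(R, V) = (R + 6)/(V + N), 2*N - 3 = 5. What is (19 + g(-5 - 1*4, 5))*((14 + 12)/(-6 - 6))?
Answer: -364/9 ≈ -40.444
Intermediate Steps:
N = 4 (N = 3/2 + (½)*5 = 3/2 + 5/2 = 4)
g(R, V) = (6 + R)/(4 + V) (g(R, V) = (R + 6)/(V + 4) = (6 + R)/(4 + V))
(19 + g(-5 - 1*4, 5))*((14 + 12)/(-6 - 6)) = (19 + (6 + (-5 - 1*4))/(4 + 5))*((14 + 12)/(-6 - 6)) = (19 + (6 + (-5 - 4))/9)*(26/(-12)) = (19 + (6 - 9)/9)*(26*(-1/12)) = (19 + (⅑)*(-3))*(-13/6) = (19 - ⅓)*(-13/6) = (56/3)*(-13/6) = -364/9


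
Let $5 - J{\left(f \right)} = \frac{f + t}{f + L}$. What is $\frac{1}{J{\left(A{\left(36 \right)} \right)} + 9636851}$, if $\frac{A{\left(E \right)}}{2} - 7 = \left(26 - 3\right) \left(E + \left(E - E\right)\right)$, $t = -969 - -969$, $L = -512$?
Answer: $\frac{579}{5579738789} \approx 1.0377 \cdot 10^{-7}$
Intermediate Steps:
$t = 0$ ($t = -969 + 969 = 0$)
$A{\left(E \right)} = 14 + 46 E$ ($A{\left(E \right)} = 14 + 2 \left(26 - 3\right) \left(E + \left(E - E\right)\right) = 14 + 2 \cdot 23 \left(E + 0\right) = 14 + 2 \cdot 23 E = 14 + 46 E$)
$J{\left(f \right)} = 5 - \frac{f}{-512 + f}$ ($J{\left(f \right)} = 5 - \frac{f + 0}{f - 512} = 5 - \frac{f}{-512 + f}$)
$\frac{1}{J{\left(A{\left(36 \right)} \right)} + 9636851} = \frac{1}{\frac{4 \left(-640 + \left(14 + 46 \cdot 36\right)\right)}{-512 + \left(14 + 46 \cdot 36\right)} + 9636851} = \frac{1}{\frac{4 \left(-640 + \left(14 + 1656\right)\right)}{-512 + \left(14 + 1656\right)} + 9636851} = \frac{1}{\frac{4 \left(-640 + 1670\right)}{-512 + 1670} + 9636851} = \frac{1}{4 \cdot \frac{1}{1158} \cdot 1030 + 9636851} = \frac{1}{\frac{2060}{579} + 9636851} = \frac{1}{\frac{5579738789}{579}} = \frac{579}{5579738789}$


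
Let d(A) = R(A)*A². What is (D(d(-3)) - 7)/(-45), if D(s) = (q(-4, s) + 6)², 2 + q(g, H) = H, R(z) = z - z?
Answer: -⅕ ≈ -0.20000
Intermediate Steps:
R(z) = 0
q(g, H) = -2 + H
d(A) = 0 (d(A) = 0*A² = 0)
D(s) = (4 + s)² (D(s) = ((-2 + s) + 6)² = (4 + s)²)
(D(d(-3)) - 7)/(-45) = ((4 + 0)² - 7)/(-45) = -(4² - 7)/45 = -(16 - 7)/45 = -1/45*9 = -⅕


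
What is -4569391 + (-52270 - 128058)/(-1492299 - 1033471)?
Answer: -5770615262871/1262885 ≈ -4.5694e+6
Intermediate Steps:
-4569391 + (-52270 - 128058)/(-1492299 - 1033471) = -4569391 - 180328/(-2525770) = -4569391 - 180328*(-1/2525770) = -4569391 + 90164/1262885 = -5770615262871/1262885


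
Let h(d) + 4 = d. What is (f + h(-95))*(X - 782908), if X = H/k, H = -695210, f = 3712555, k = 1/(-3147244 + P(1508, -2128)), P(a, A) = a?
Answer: 8118942067744017312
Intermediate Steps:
h(d) = -4 + d
k = -1/3145736 (k = 1/(-3147244 + 1508) = 1/(-3145736) = -1/3145736 ≈ -3.1789e-7)
X = 2186947124560 (X = -695210/(-1/3145736) = -695210*(-3145736) = 2186947124560)
(f + h(-95))*(X - 782908) = (3712555 + (-4 - 95))*(2186947124560 - 782908) = (3712555 - 99)*2186946341652 = 3712456*2186946341652 = 8118942067744017312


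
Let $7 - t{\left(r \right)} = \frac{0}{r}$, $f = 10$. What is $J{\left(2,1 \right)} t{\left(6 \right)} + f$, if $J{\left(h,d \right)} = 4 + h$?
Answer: $52$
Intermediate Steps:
$t{\left(r \right)} = 7$ ($t{\left(r \right)} = 7 - \frac{0}{r} = 7 - 0 = 7 + 0 = 7$)
$J{\left(2,1 \right)} t{\left(6 \right)} + f = \left(4 + 2\right) 7 + 10 = 6 \cdot 7 + 10 = 42 + 10 = 52$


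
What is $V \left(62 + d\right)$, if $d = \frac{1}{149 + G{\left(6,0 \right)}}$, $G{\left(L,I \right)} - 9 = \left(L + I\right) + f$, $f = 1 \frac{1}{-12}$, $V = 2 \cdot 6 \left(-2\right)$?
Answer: $- \frac{2927184}{1967} \approx -1488.1$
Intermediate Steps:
$V = -24$ ($V = 12 \left(-2\right) = -24$)
$f = - \frac{1}{12}$ ($f = 1 \left(- \frac{1}{12}\right) = - \frac{1}{12} \approx -0.083333$)
$G{\left(L,I \right)} = \frac{107}{12} + I + L$ ($G{\left(L,I \right)} = 9 - \left(\frac{1}{12} - I - L\right) = 9 + \left(- \frac{1}{12} + I + L\right) = \frac{107}{12} + I + L$)
$d = \frac{12}{1967}$ ($d = \frac{1}{149 + \left(\frac{107}{12} + 0 + 6\right)} = \frac{1}{149 + \frac{179}{12}} = \frac{1}{\frac{1967}{12}} = \frac{12}{1967} \approx 0.0061007$)
$V \left(62 + d\right) = - 24 \left(62 + \frac{12}{1967}\right) = \left(-24\right) \frac{121966}{1967} = - \frac{2927184}{1967}$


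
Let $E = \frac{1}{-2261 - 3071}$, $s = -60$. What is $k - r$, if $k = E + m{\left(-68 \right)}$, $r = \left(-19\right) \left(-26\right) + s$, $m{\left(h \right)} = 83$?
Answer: $- \frac{1871533}{5332} \approx -351.0$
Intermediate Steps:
$E = - \frac{1}{5332}$ ($E = \frac{1}{-5332} = - \frac{1}{5332} \approx -0.00018755$)
$r = 434$ ($r = \left(-19\right) \left(-26\right) - 60 = 494 - 60 = 434$)
$k = \frac{442555}{5332}$ ($k = - \frac{1}{5332} + 83 = \frac{442555}{5332} \approx 83.0$)
$k - r = \frac{442555}{5332} - 434 = - \frac{1871533}{5332}$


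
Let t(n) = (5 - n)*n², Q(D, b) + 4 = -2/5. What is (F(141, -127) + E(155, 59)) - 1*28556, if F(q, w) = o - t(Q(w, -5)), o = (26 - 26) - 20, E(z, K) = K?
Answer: -3587373/125 ≈ -28699.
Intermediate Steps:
Q(D, b) = -22/5 (Q(D, b) = -4 - 2/5 = -4 - 2*⅕ = -4 - ⅖ = -22/5)
o = -20 (o = 0 - 20 = -20)
t(n) = n²*(5 - n)
F(q, w) = -25248/125 (F(q, w) = -20 - (-22/5)²*(5 - 1*(-22/5)) = -20 - 484*(5 + 22/5)/25 = -20 - 484*47/(25*5) = -20 - 1*22748/125 = -20 - 22748/125 = -25248/125)
(F(141, -127) + E(155, 59)) - 1*28556 = (-25248/125 + 59) - 1*28556 = -17873/125 - 28556 = -3587373/125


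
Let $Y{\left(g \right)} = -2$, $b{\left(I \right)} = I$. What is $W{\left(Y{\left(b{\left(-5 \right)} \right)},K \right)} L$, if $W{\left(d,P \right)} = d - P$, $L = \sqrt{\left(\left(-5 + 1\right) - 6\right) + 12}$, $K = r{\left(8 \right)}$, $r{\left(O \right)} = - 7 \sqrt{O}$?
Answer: $28 - 2 \sqrt{2} \approx 25.172$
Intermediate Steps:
$K = - 14 \sqrt{2}$ ($K = - 7 \sqrt{8} = - 7 \cdot 2 \sqrt{2} = - 14 \sqrt{2} \approx -19.799$)
$L = \sqrt{2}$ ($L = \sqrt{\left(-4 - 6\right) + 12} = \sqrt{-10 + 12} = \sqrt{2} \approx 1.4142$)
$W{\left(Y{\left(b{\left(-5 \right)} \right)},K \right)} L = \left(-2 - - 14 \sqrt{2}\right) \sqrt{2} = \left(-2 + 14 \sqrt{2}\right) \sqrt{2} = \sqrt{2} \left(-2 + 14 \sqrt{2}\right)$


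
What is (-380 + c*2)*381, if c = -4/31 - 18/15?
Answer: -22597872/155 ≈ -1.4579e+5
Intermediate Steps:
c = -206/155 (c = -4*1/31 - 18*1/15 = -4/31 - 6/5 = -206/155 ≈ -1.3290)
(-380 + c*2)*381 = (-380 - 206/155*2)*381 = (-380 - 412/155)*381 = -59312/155*381 = -22597872/155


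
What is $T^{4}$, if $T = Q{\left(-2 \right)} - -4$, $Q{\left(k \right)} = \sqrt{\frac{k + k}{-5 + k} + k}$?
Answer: $\frac{\left(28 + i \sqrt{70}\right)^{4}}{2401} \approx 120.9 + 278.66 i$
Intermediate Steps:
$Q{\left(k \right)} = \sqrt{k + \frac{2 k}{-5 + k}}$ ($Q{\left(k \right)} = \sqrt{\frac{2 k}{-5 + k} + k} = \sqrt{k + \frac{2 k}{-5 + k}}$)
$T = 4 + \frac{i \sqrt{70}}{7}$ ($T = \sqrt{- \frac{2 \left(-3 - 2\right)}{-5 - 2}} - -4 = \sqrt{\left(-2\right) \frac{1}{-7} \left(-5\right)} + 4 = \sqrt{\left(-2\right) \left(- \frac{1}{7}\right) \left(-5\right)} + 4 = \sqrt{- \frac{10}{7}} + 4 = \frac{i \sqrt{70}}{7} + 4 = 4 + \frac{i \sqrt{70}}{7} \approx 4.0 + 1.1952 i$)
$T^{4} = \left(4 + \frac{i \sqrt{70}}{7}\right)^{4}$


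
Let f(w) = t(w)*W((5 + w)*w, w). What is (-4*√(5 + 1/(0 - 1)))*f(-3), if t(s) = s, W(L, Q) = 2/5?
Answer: 48/5 ≈ 9.6000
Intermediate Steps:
W(L, Q) = ⅖ (W(L, Q) = 2*(⅕) = ⅖)
f(w) = 2*w/5 (f(w) = w*(⅖) = 2*w/5)
(-4*√(5 + 1/(0 - 1)))*f(-3) = (-4*√(5 + 1/(0 - 1)))*((⅖)*(-3)) = -4*√(5 + 1/(-1))*(-6/5) = -4*√(5 - 1)*(-6/5) = -4*√4*(-6/5) = -4*2*(-6/5) = -8*(-6/5) = 48/5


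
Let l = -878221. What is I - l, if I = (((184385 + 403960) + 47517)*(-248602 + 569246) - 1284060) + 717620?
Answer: 203885646909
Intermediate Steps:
I = 203884768688 (I = ((588345 + 47517)*320644 - 1284060) + 717620 = (635862*320644 - 1284060) + 717620 = (203885335128 - 1284060) + 717620 = 203884051068 + 717620 = 203884768688)
I - l = 203884768688 - 1*(-878221) = 203884768688 + 878221 = 203885646909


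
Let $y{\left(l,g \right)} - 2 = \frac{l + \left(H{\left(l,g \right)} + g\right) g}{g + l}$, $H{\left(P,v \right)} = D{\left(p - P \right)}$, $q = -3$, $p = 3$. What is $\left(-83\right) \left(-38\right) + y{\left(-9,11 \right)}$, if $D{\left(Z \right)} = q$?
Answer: $\frac{6391}{2} \approx 3195.5$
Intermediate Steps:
$D{\left(Z \right)} = -3$
$H{\left(P,v \right)} = -3$
$y{\left(l,g \right)} = 2 + \frac{l + g \left(-3 + g\right)}{g + l}$ ($y{\left(l,g \right)} = 2 + \frac{l + \left(-3 + g\right) g}{g + l} = 2 + \frac{l + g \left(-3 + g\right)}{g + l}$)
$\left(-83\right) \left(-38\right) + y{\left(-9,11 \right)} = \left(-83\right) \left(-38\right) + \frac{11^{2} - 11 + 3 \left(-9\right)}{11 - 9} = 3154 + \frac{121 - 11 - 27}{2} = 3154 + \frac{1}{2} \cdot 83 = 3154 + \frac{83}{2} = \frac{6391}{2}$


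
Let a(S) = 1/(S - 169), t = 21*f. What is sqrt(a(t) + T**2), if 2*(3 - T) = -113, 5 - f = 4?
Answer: sqrt(4846593)/37 ≈ 59.500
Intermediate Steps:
f = 1 (f = 5 - 1*4 = 5 - 4 = 1)
T = 119/2 (T = 3 - 1/2*(-113) = 3 + 113/2 = 119/2 ≈ 59.500)
t = 21 (t = 21*1 = 21)
a(S) = 1/(-169 + S)
sqrt(a(t) + T**2) = sqrt(1/(-169 + 21) + (119/2)**2) = sqrt(1/(-148) + 14161/4) = sqrt(-1/148 + 14161/4) = sqrt(130989/37) = sqrt(4846593)/37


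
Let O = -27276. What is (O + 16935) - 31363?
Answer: -41704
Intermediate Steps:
(O + 16935) - 31363 = (-27276 + 16935) - 31363 = -10341 - 31363 = -41704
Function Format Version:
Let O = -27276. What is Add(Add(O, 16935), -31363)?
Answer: -41704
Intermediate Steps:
Add(Add(O, 16935), -31363) = Add(Add(-27276, 16935), -31363) = Add(-10341, -31363) = -41704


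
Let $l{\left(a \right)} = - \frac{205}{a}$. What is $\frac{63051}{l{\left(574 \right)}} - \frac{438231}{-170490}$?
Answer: $- \frac{10032781247}{56830} \approx -1.7654 \cdot 10^{5}$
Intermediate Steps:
$\frac{63051}{l{\left(574 \right)}} - \frac{438231}{-170490} = \frac{63051}{\left(-205\right) \frac{1}{574}} - \frac{438231}{-170490} = \frac{63051}{\left(-205\right) \frac{1}{574}} - - \frac{146077}{56830} = \frac{63051}{- \frac{5}{14}} + \frac{146077}{56830} = 63051 \left(- \frac{14}{5}\right) + \frac{146077}{56830} = - \frac{882714}{5} + \frac{146077}{56830} = - \frac{10032781247}{56830}$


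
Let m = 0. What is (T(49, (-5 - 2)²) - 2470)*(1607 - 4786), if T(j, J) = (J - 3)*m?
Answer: 7852130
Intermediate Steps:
T(j, J) = 0 (T(j, J) = (J - 3)*0 = (-3 + J)*0 = 0)
(T(49, (-5 - 2)²) - 2470)*(1607 - 4786) = (0 - 2470)*(1607 - 4786) = -2470*(-3179) = 7852130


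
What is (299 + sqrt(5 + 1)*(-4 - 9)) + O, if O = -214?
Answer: 85 - 13*sqrt(6) ≈ 53.157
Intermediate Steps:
(299 + sqrt(5 + 1)*(-4 - 9)) + O = (299 + sqrt(5 + 1)*(-4 - 9)) - 214 = (299 + sqrt(6)*(-13)) - 214 = (299 - 13*sqrt(6)) - 214 = 85 - 13*sqrt(6)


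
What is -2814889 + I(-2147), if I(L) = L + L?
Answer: -2819183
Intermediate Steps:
I(L) = 2*L
-2814889 + I(-2147) = -2814889 + 2*(-2147) = -2814889 - 4294 = -2819183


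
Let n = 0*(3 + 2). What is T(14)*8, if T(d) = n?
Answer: 0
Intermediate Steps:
n = 0 (n = 0*5 = 0)
T(d) = 0
T(14)*8 = 0*8 = 0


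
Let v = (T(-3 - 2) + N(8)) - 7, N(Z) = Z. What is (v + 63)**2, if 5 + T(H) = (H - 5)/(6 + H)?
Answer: 2401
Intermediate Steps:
T(H) = -5 + (-5 + H)/(6 + H) (T(H) = -5 + (H - 5)/(6 + H) = -5 + (-5 + H)/(6 + H))
v = -14 (v = ((-35 - 4*(-3 - 2))/(6 + (-3 - 2)) + 8) - 7 = ((-35 - 4*(-5))/(6 - 5) + 8) - 7 = ((-35 + 20)/1 + 8) - 7 = (1*(-15) + 8) - 7 = (-15 + 8) - 7 = -7 - 7 = -14)
(v + 63)**2 = (-14 + 63)**2 = 49**2 = 2401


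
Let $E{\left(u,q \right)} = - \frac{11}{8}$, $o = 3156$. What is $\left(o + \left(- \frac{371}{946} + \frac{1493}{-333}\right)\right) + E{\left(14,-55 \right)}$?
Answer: $\frac{3968910949}{1260072} \approx 3149.8$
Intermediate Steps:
$E{\left(u,q \right)} = - \frac{11}{8}$ ($E{\left(u,q \right)} = \left(-11\right) \frac{1}{8} = - \frac{11}{8}$)
$\left(o + \left(- \frac{371}{946} + \frac{1493}{-333}\right)\right) + E{\left(14,-55 \right)} = \left(3156 + \left(- \frac{371}{946} + \frac{1493}{-333}\right)\right) - \frac{11}{8} = \left(3156 + \left(\left(-371\right) \frac{1}{946} + 1493 \left(- \frac{1}{333}\right)\right)\right) - \frac{11}{8} = \left(3156 - \frac{1535921}{315018}\right) - \frac{11}{8} = \frac{992660887}{315018} - \frac{11}{8} = \frac{3968910949}{1260072}$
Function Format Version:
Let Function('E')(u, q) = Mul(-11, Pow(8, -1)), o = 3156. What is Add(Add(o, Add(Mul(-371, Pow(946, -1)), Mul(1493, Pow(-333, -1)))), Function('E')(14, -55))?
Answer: Rational(3968910949, 1260072) ≈ 3149.8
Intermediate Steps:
Function('E')(u, q) = Rational(-11, 8) (Function('E')(u, q) = Mul(-11, Rational(1, 8)) = Rational(-11, 8))
Add(Add(o, Add(Mul(-371, Pow(946, -1)), Mul(1493, Pow(-333, -1)))), Function('E')(14, -55)) = Add(Add(3156, Add(Mul(-371, Pow(946, -1)), Mul(1493, Pow(-333, -1)))), Rational(-11, 8)) = Add(Add(3156, Add(Mul(-371, Rational(1, 946)), Mul(1493, Rational(-1, 333)))), Rational(-11, 8)) = Add(Add(3156, Add(Rational(-371, 946), Rational(-1493, 333))), Rational(-11, 8)) = Add(Add(3156, Rational(-1535921, 315018)), Rational(-11, 8)) = Add(Rational(992660887, 315018), Rational(-11, 8)) = Rational(3968910949, 1260072)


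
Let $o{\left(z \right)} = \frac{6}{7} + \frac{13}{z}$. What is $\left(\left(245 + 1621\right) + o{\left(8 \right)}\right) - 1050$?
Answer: $\frac{45835}{56} \approx 818.48$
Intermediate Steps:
$o{\left(z \right)} = \frac{6}{7} + \frac{13}{z}$ ($o{\left(z \right)} = 6 \cdot \frac{1}{7} + \frac{13}{z} = \frac{6}{7} + \frac{13}{z}$)
$\left(\left(245 + 1621\right) + o{\left(8 \right)}\right) - 1050 = \left(\left(245 + 1621\right) + \left(\frac{6}{7} + \frac{13}{8}\right)\right) - 1050 = \left(1866 + \left(\frac{6}{7} + 13 \cdot \frac{1}{8}\right)\right) - 1050 = \left(1866 + \left(\frac{6}{7} + \frac{13}{8}\right)\right) - 1050 = \left(1866 + \frac{139}{56}\right) - 1050 = \frac{104635}{56} - 1050 = \frac{45835}{56}$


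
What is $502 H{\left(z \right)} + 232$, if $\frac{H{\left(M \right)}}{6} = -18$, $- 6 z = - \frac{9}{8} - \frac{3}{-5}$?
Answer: $-53984$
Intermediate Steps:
$z = \frac{7}{80}$ ($z = - \frac{- \frac{9}{8} - \frac{3}{-5}}{6} = - \frac{\left(-9\right) \frac{1}{8} - - \frac{3}{5}}{6} = - \frac{- \frac{9}{8} + \frac{3}{5}}{6} = \left(- \frac{1}{6}\right) \left(- \frac{21}{40}\right) = \frac{7}{80} \approx 0.0875$)
$H{\left(M \right)} = -108$ ($H{\left(M \right)} = 6 \left(-18\right) = -108$)
$502 H{\left(z \right)} + 232 = 502 \left(-108\right) + 232 = -54216 + 232 = -53984$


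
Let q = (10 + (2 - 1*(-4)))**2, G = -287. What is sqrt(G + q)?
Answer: I*sqrt(31) ≈ 5.5678*I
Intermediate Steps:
q = 256 (q = (10 + (2 + 4))**2 = (10 + 6)**2 = 16**2 = 256)
sqrt(G + q) = sqrt(-287 + 256) = sqrt(-31) = I*sqrt(31)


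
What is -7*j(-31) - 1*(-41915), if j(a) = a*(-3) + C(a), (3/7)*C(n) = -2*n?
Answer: 120754/3 ≈ 40251.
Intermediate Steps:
C(n) = -14*n/3 (C(n) = 7*(-2*n)/3 = -14*n/3)
j(a) = -23*a/3 (j(a) = a*(-3) - 14*a/3 = -3*a - 14*a/3 = -23*a/3)
-7*j(-31) - 1*(-41915) = -(-161)*(-31)/3 - 1*(-41915) = -7*713/3 + 41915 = -4991/3 + 41915 = 120754/3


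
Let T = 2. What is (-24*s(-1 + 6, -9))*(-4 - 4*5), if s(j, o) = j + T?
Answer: 4032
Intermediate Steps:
s(j, o) = 2 + j (s(j, o) = j + 2 = 2 + j)
(-24*s(-1 + 6, -9))*(-4 - 4*5) = (-24*(2 + (-1 + 6)))*(-4 - 4*5) = (-24*(2 + 5))*(-4 - 20) = -24*7*(-24) = -168*(-24) = 4032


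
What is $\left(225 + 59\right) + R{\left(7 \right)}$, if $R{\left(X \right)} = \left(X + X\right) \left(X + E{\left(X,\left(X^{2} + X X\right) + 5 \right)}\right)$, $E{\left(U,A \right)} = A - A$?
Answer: $382$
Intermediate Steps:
$E{\left(U,A \right)} = 0$
$R{\left(X \right)} = 2 X^{2}$ ($R{\left(X \right)} = \left(X + X\right) \left(X + 0\right) = 2 X X = 2 X^{2}$)
$\left(225 + 59\right) + R{\left(7 \right)} = \left(225 + 59\right) + 2 \cdot 7^{2} = 284 + 2 \cdot 49 = 284 + 98 = 382$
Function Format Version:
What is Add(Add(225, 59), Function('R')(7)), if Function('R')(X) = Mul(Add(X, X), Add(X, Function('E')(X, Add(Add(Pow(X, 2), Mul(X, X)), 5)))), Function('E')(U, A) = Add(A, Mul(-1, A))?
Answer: 382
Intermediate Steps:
Function('E')(U, A) = 0
Function('R')(X) = Mul(2, Pow(X, 2)) (Function('R')(X) = Mul(Add(X, X), Add(X, 0)) = Mul(Mul(2, X), X) = Mul(2, Pow(X, 2)))
Add(Add(225, 59), Function('R')(7)) = Add(Add(225, 59), Mul(2, Pow(7, 2))) = Add(284, Mul(2, 49)) = Add(284, 98) = 382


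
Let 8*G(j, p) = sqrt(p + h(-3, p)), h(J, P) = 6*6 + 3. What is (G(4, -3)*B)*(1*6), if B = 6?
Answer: 27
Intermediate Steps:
h(J, P) = 39 (h(J, P) = 36 + 3 = 39)
G(j, p) = sqrt(39 + p)/8 (G(j, p) = sqrt(p + 39)/8 = sqrt(39 + p)/8)
(G(4, -3)*B)*(1*6) = ((sqrt(39 - 3)/8)*6)*(1*6) = ((sqrt(36)/8)*6)*6 = (((1/8)*6)*6)*6 = ((3/4)*6)*6 = (9/2)*6 = 27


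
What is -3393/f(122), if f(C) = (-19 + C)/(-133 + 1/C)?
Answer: 55051425/12566 ≈ 4381.0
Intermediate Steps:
f(C) = (-19 + C)/(-133 + 1/C)
-3393/f(122) = -3393*(-1 + 133*122)/(122*(19 - 1*122)) = -3393*(-1 + 16226)/(122*(19 - 122)) = -3393/(122*(-103)/16225) = -3393/(122*(1/16225)*(-103)) = -3393/(-12566/16225) = -3393*(-16225/12566) = 55051425/12566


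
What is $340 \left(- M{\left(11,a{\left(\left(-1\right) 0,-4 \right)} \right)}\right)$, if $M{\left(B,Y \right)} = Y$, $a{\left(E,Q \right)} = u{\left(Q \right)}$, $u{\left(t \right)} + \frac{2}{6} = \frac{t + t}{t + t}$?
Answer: $- \frac{680}{3} \approx -226.67$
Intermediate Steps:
$u{\left(t \right)} = \frac{2}{3}$ ($u{\left(t \right)} = - \frac{1}{3} + \frac{t + t}{t + t} = - \frac{1}{3} + \frac{2 t}{2 t} = - \frac{1}{3} + 2 t \frac{1}{2 t} = - \frac{1}{3} + 1 = \frac{2}{3}$)
$a{\left(E,Q \right)} = \frac{2}{3}$
$340 \left(- M{\left(11,a{\left(\left(-1\right) 0,-4 \right)} \right)}\right) = 340 \left(\left(-1\right) \frac{2}{3}\right) = 340 \left(- \frac{2}{3}\right) = - \frac{680}{3}$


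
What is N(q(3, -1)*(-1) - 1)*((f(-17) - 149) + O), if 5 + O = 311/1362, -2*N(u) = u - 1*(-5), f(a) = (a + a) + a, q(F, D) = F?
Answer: 278899/2724 ≈ 102.39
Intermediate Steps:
f(a) = 3*a (f(a) = 2*a + a = 3*a)
N(u) = -5/2 - u/2 (N(u) = -(u - 1*(-5))/2 = -(u + 5)/2 = -(5 + u)/2 = -5/2 - u/2)
O = -6499/1362 (O = -5 + 311/1362 = -6499/1362 ≈ -4.7717)
N(q(3, -1)*(-1) - 1)*((f(-17) - 149) + O) = (-5/2 - (3*(-1) - 1)/2)*((3*(-17) - 149) - 6499/1362) = (-5/2 - (-3 - 1)/2)*((-51 - 149) - 6499/1362) = (-5/2 - ½*(-4))*(-200 - 6499/1362) = (-5/2 + 2)*(-278899/1362) = -½*(-278899/1362) = 278899/2724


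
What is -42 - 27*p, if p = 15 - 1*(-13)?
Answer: -798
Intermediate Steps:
p = 28 (p = 15 + 13 = 28)
-42 - 27*p = -42 - 27*28 = -42 - 756 = -798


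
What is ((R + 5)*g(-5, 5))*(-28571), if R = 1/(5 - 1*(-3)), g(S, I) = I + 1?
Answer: -3514233/4 ≈ -8.7856e+5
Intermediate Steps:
g(S, I) = 1 + I
R = 1/8 (R = 1/(5 + 3) = 1/8 ≈ 0.12500)
((R + 5)*g(-5, 5))*(-28571) = ((1/8 + 5)*(1 + 5))*(-28571) = ((41/8)*6)*(-28571) = (123/4)*(-28571) = -3514233/4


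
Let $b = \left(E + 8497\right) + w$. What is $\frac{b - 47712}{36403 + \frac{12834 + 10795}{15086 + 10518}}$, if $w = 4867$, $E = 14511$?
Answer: $- \frac{507906548}{932086041} \approx -0.54491$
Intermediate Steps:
$b = 27875$ ($b = \left(14511 + 8497\right) + 4867 = 23008 + 4867 = 27875$)
$\frac{b - 47712}{36403 + \frac{12834 + 10795}{15086 + 10518}} = \frac{27875 - 47712}{36403 + \frac{12834 + 10795}{15086 + 10518}} = - \frac{19837}{36403 + \frac{23629}{25604}} = - \frac{19837}{\frac{932086041}{25604}} = \left(-19837\right) \frac{25604}{932086041} = - \frac{507906548}{932086041}$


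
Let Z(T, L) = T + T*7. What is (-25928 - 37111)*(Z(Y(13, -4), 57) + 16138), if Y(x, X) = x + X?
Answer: -1021862190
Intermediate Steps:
Y(x, X) = X + x
Z(T, L) = 8*T (Z(T, L) = T + 7*T = 8*T)
(-25928 - 37111)*(Z(Y(13, -4), 57) + 16138) = (-25928 - 37111)*(8*(-4 + 13) + 16138) = -63039*(8*9 + 16138) = -63039*(72 + 16138) = -63039*16210 = -1021862190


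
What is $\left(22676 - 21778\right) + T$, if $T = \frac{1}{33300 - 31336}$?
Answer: $\frac{1763673}{1964} \approx 898.0$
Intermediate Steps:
$T = \frac{1}{1964} \approx 0.00050917$
$\left(22676 - 21778\right) + T = \left(22676 - 21778\right) + \frac{1}{1964} = 898 + \frac{1}{1964} = \frac{1763673}{1964}$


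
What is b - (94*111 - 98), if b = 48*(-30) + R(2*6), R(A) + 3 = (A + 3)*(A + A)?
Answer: -11419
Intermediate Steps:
R(A) = -3 + 2*A*(3 + A) (R(A) = -3 + (A + 3)*(A + A) = -3 + (3 + A)*(2*A) = -3 + 2*A*(3 + A))
b = -1083 (b = 48*(-30) + (-3 + 2*(2*6)**2 + 6*(2*6)) = -1440 + (-3 + 2*12**2 + 6*12) = -1440 + (-3 + 2*144 + 72) = -1440 + (-3 + 288 + 72) = -1440 + 357 = -1083)
b - (94*111 - 98) = -1083 - (94*111 - 98) = -1083 - (10434 - 98) = -1083 - 1*10336 = -1083 - 10336 = -11419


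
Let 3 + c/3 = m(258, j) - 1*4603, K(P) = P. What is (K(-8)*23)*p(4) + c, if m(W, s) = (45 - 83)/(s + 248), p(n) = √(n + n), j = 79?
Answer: -1506200/109 - 368*√2 ≈ -14339.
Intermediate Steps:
p(n) = √2*√n (p(n) = √(2*n) = √2*√n)
m(W, s) = -38/(248 + s)
c = -1506200/109 (c = -9 + 3*(-38/(248 + 79) - 1*4603) = -9 + 3*(-38/327 - 4603) = -9 + 3*(-1505219/327) = -9 - 1505219/109 = -1506200/109 ≈ -13818.)
(K(-8)*23)*p(4) + c = (-8*23)*(√2*√4) - 1506200/109 = -184*√2*2 - 1506200/109 = -368*√2 - 1506200/109 = -1506200/109 - 368*√2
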